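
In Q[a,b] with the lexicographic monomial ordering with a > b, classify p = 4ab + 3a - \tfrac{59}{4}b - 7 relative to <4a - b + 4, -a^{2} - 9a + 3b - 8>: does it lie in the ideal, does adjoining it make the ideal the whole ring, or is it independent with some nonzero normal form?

First compute the reduced Gröbner basis of I by Buchberger's algorithm.
f_1 = 4a - b + 4, LT = a.
f_2 = -a^{2} - 9a + 3b - 8, LT = a^{2}.

S(f_1,f_2): lcm = a^{2}. S = -\tfrac{1}{4}ab - 8a + 3b - 8.
  leading term ab: subtract (-\tfrac{1}{16}b)·f_1 from -\tfrac{1}{4}ab - 8a + 3b - 8 → -8a - \tfrac{1}{16}b^{2} + \tfrac{13}{4}b - 8
  leading term a: subtract (-2)·f_1 from -8a - \tfrac{1}{16}b^{2} + \tfrac{13}{4}b - 8 → -\tfrac{1}{16}b^{2} + \tfrac{5}{4}b
  leading term b^{2}: no divisor's leading term divides it; move -\tfrac{1}{16}b^{2} to the remainder.
  leading term b: no divisor's leading term divides it; move \tfrac{5}{4}b to the remainder.
  remainder -\tfrac{1}{16}b^{2} + \tfrac{5}{4}b ≠ 0; add h_3 = -\tfrac{1}{16}b^{2} + \tfrac{5}{4}b to the basis.

The other S-polynomials (S(f_1,h_3), S(f_2,h_3)) all reduce to 0 modulo the current basis, so we have a Gröbner basis.
Inter-reduce: drop elements whose leading term is divisible by another's, tail-reduce, and make monic.
Reduced Gröbner basis: {a - \tfrac{1}{4}b + 1, b^{2} - 20b}.
Label its elements g_1 = a - \tfrac{1}{4}b + 1, g_2 = b^{2} - 20b.

Reduce p = 4ab + 3a - \tfrac{59}{4}b - 7 modulo G:
  leading term ab: subtract (4b)·g_1 from 4ab + 3a - \tfrac{59}{4}b - 7 → 3a + b^{2} - \tfrac{75}{4}b - 7
  leading term a: subtract (3)·g_1 from 3a + b^{2} - \tfrac{75}{4}b - 7 → b^{2} - 18b - 10
  leading term b^{2}: subtract (1)·g_2 from b^{2} - 18b - 10 → 2b - 10
  leading term b: no divisor's leading term divides it; move 2b to the remainder.
  leading term 1: no divisor's leading term divides it; move -10 to the remainder.
  normal form = 2b - 10.
The normal form is nonzero, so p ∉ I. Since p minus its normal form lies in I, I + (p) = I + (r) where r = 2b - 10; decide whether this ideal is the whole ring.
Run Buchberger on G together with r (pairs among the g_i already reduce to 0 since G is a Gröbner basis):
g_1 = a - \tfrac{1}{4}b + 1, LT = a.
g_2 = b^{2} - 20b, LT = b^{2}.
r = 2b - 10, LT = b.

S(g_2,r): lcm = b^{2}. S = -15b.
  leading term b: subtract (-\tfrac{15}{2})·r from -15b → -75
  leading term 1: no divisor's leading term divides it; move -75 to the remainder.
  remainder -75 ≠ 0; add m_4 = -75 to the basis.

The other S-polynomials (S(g_1,g_2), S(g_1,r), S(g_1,m_4), S(g_2,m_4), S(r,m_4)) all reduce to 0 modulo the current basis, so we have a Gröbner basis.
Inter-reduce: drop elements whose leading term is divisible by another's, tail-reduce, and make monic.
Reduced Gröbner basis: {1}.
The reduced Gröbner basis of I + (p) is {1}: the ideal is the whole ring, so the enlarged system has no common solution — adjoining p is inconsistent.

Adjoining 4ab + 3a - \tfrac{59}{4}b - 7 makes the ideal the whole ring: the system is inconsistent.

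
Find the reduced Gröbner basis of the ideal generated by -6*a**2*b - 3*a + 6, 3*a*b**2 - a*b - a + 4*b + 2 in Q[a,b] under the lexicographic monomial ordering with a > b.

G = {a + 45/2*b**3 - 49*b**2 - 59/2*b - 2, b**4 - 16/9*b**3 - 20/9*b**2 - 5/9*b}

Buchberger's algorithm terminates because the ascending chain of leading-term ideals stabilizes.

f_1 = -6*a**2*b - 3*a + 6, LT = a**2*b.
f_2 = 3*a*b**2 - a*b - a + 4*b + 2, LT = a*b**2.

S(f_1,f_2): lcm = a**2*b**2. S = 1/3*a**2*b + 1/3*a**2 - 5/6*a*b - 2/3*a - b.
  leading term a**2*b: subtract (-1/18)·f_1 from 1/3*a**2*b + 1/3*a**2 - 5/6*a*b - 2/3*a - b → 1/3*a**2 - 5/6*a*b - 5/6*a - b + 1/3
  leading term a**2: no divisor's leading term divides it; move 1/3*a**2 to the remainder.
  leading term a*b: no divisor's leading term divides it; move -5/6*a*b to the remainder.
  leading term a: no divisor's leading term divides it; move -5/6*a to the remainder.
  leading term b: no divisor's leading term divides it; move -b to the remainder.
  leading term 1: no divisor's leading term divides it; move 1/3 to the remainder.
  remainder 1/3*a**2 - 5/6*a*b - 5/6*a - b + 1/3 ≠ 0; add g_3 = 1/3*a**2 - 5/6*a*b - 5/6*a - b + 1/3 to the basis.

S(f_1,g_3): lcm = a**2*b. S = 5/2*a*b**2 + 5/2*a*b + 1/2*a + 3*b**2 - b - 1.
  leading term a*b**2: subtract (5/6)·f_2 from 5/2*a*b**2 + 5/2*a*b + 1/2*a + 3*b**2 - b - 1 → 10/3*a*b + 4/3*a + 3*b**2 - 13/3*b - 8/3
  leading term a*b: no divisor's leading term divides it; move 10/3*a*b to the remainder.
  leading term a: no divisor's leading term divides it; move 4/3*a to the remainder.
  leading term b**2: no divisor's leading term divides it; move 3*b**2 to the remainder.
  leading term b: no divisor's leading term divides it; move -13/3*b to the remainder.
  leading term 1: no divisor's leading term divides it; move -8/3 to the remainder.
  remainder 10/3*a*b + 4/3*a + 3*b**2 - 13/3*b - 8/3 ≠ 0; add g_4 = 10/3*a*b + 4/3*a + 3*b**2 - 13/3*b - 8/3 to the basis.

S(f_2,g_3): lcm = a**2*b**2. S = -1/3*a**2*b - 1/3*a**2 + 5/2*a*b**3 + 5/2*a*b**2 + 4/3*a*b + 2/3*a + 3*b**3 - b**2.
  leading term a**2*b: subtract (1/18)·f_1 from -1/3*a**2*b - 1/3*a**2 + 5/2*a*b**3 + 5/2*a*b**2 + 4/3*a*b + 2/3*a + 3*b**3 - b**2 → -1/3*a**2 + 5/2*a*b**3 + 5/2*a*b**2 + 4/3*a*b + 5/6*a + 3*b**3 - b**2 - 1/3
  leading term a**2: subtract (-1)·g_3 from -1/3*a**2 + 5/2*a*b**3 + 5/2*a*b**2 + 4/3*a*b + 5/6*a + 3*b**3 - b**2 - 1/3 → 5/2*a*b**3 + 5/2*a*b**2 + 1/2*a*b + 3*b**3 - b**2 - b
  leading term a*b**3: subtract (5/6*b)·f_2 from 5/2*a*b**3 + 5/2*a*b**2 + 1/2*a*b + 3*b**3 - b**2 - b → 10/3*a*b**2 + 4/3*a*b + 3*b**3 - 13/3*b**2 - 8/3*b
  leading term a*b**2: subtract (10/9)·f_2 from 10/3*a*b**2 + 4/3*a*b + 3*b**3 - 13/3*b**2 - 8/3*b → 22/9*a*b + 10/9*a + 3*b**3 - 13/3*b**2 - 64/9*b - 20/9
  leading term a*b: subtract (11/15)·g_4 from 22/9*a*b + 10/9*a + 3*b**3 - 13/3*b**2 - 64/9*b - 20/9 → 2/15*a + 3*b**3 - 98/15*b**2 - 59/15*b - 4/15
  leading term a: no divisor's leading term divides it; move 2/15*a to the remainder.
  leading term b**3: no divisor's leading term divides it; move 3*b**3 to the remainder.
  leading term b**2: no divisor's leading term divides it; move -98/15*b**2 to the remainder.
  leading term b: no divisor's leading term divides it; move -59/15*b to the remainder.
  leading term 1: no divisor's leading term divides it; move -4/15 to the remainder.
  remainder 2/15*a + 3*b**3 - 98/15*b**2 - 59/15*b - 4/15 ≠ 0; add g_5 = 2/15*a + 3*b**3 - 98/15*b**2 - 59/15*b - 4/15 to the basis.

S(f_2,g_5): lcm = a*b**2. S = -1/3*a*b - 1/3*a - 45/2*b**5 + 49*b**4 + 59/2*b**3 + 2*b**2 + 4/3*b + 2/3.
  leading term a*b: subtract (-1/10)·g_4 from -1/3*a*b - 1/3*a - 45/2*b**5 + 49*b**4 + 59/2*b**3 + 2*b**2 + 4/3*b + 2/3 → -1/5*a - 45/2*b**5 + 49*b**4 + 59/2*b**3 + 23/10*b**2 + 9/10*b + 2/5
  leading term a: subtract (-3/2)·g_5 from -1/5*a - 45/2*b**5 + 49*b**4 + 59/2*b**3 + 23/10*b**2 + 9/10*b + 2/5 → -45/2*b**5 + 49*b**4 + 34*b**3 - 15/2*b**2 - 5*b
  leading term b**5: no divisor's leading term divides it; move -45/2*b**5 to the remainder.
  leading term b**4: no divisor's leading term divides it; move 49*b**4 to the remainder.
  leading term b**3: no divisor's leading term divides it; move 34*b**3 to the remainder.
  leading term b**2: no divisor's leading term divides it; move -15/2*b**2 to the remainder.
  leading term b: no divisor's leading term divides it; move -5*b to the remainder.
  remainder -45/2*b**5 + 49*b**4 + 34*b**3 - 15/2*b**2 - 5*b ≠ 0; add g_6 = -45/2*b**5 + 49*b**4 + 34*b**3 - 15/2*b**2 - 5*b to the basis.

S(g_4,g_5): lcm = a*b. S = 2/5*a - 45/2*b**4 + 49*b**3 + 152/5*b**2 + 7/10*b - 4/5.
  leading term a: subtract (3)·g_5 from 2/5*a - 45/2*b**4 + 49*b**3 + 152/5*b**2 + 7/10*b - 4/5 → -45/2*b**4 + 40*b**3 + 50*b**2 + 25/2*b
  leading term b**4: no divisor's leading term divides it; move -45/2*b**4 to the remainder.
  leading term b**3: no divisor's leading term divides it; move 40*b**3 to the remainder.
  leading term b**2: no divisor's leading term divides it; move 50*b**2 to the remainder.
  leading term b: no divisor's leading term divides it; move 25/2*b to the remainder.
  remainder -45/2*b**4 + 40*b**3 + 50*b**2 + 25/2*b ≠ 0; add g_7 = -45/2*b**4 + 40*b**3 + 50*b**2 + 25/2*b to the basis.

The other S-polynomials (S(f_1,g_4), S(f_2,g_4), S(g_3,g_4), S(f_1,g_5), S(g_3,g_5), S(f_1,g_6), S(f_2,g_6), S(g_3,g_6), S(g_4,g_6), S(g_5,g_6), S(f_1,g_7), S(f_2,g_7), S(g_3,g_7), S(g_4,g_7), S(g_5,g_7), S(g_6,g_7)) all reduce to 0 modulo the current basis, so we have a Gröbner basis.
Inter-reduce: drop elements whose leading term is divisible by another's, tail-reduce, and make monic.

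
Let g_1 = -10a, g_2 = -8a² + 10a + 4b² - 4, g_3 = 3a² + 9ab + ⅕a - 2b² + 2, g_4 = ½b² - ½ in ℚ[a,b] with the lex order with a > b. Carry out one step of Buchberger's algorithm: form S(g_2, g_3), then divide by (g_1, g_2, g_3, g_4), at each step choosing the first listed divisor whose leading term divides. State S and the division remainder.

S(g_2, g_3) = -3ab - 79/60a + ⅙b² - ⅙; remainder on division = 0.

lcm(LM(g_2), LM(g_3)) = a².
S = (lcm/LT(g_2))·g_2 − (lcm/LT(g_3))·g_3 = -3ab - 79/60a + ⅙b² - ⅙.
Reduce S modulo (g_1, g_2, g_3, g_4) in that order:
  leading term ab: subtract (3/10b)·g_1 from -3ab - 79/60a + ⅙b² - ⅙ → -79/60a + ⅙b² - ⅙
  leading term a: subtract (79/600)·g_1 from -79/60a + ⅙b² - ⅙ → ⅙b² - ⅙
  leading term b²: subtract (⅓)·g_4 from ⅙b² - ⅙ → 0
The remainder is 0, so this S-polynomial contributes no new basis element.
This is the inner loop of Buchberger's algorithm — each nonzero remainder becomes a new basis element.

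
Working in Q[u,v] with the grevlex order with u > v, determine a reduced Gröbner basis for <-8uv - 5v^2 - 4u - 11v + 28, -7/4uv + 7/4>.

The reduced Gröbner basis is the canonical form of the ideal for this ordering.

f_1 = -8uv - 5v^2 - 4u - 11v + 28, LT = uv.
f_2 = -7/4uv + 7/4, LT = uv.

S(f_1,f_2): lcm = uv. S = 5/8v^2 + 1/2u + 11/8v - 5/2.
  leading term v^2: no divisor's leading term divides it; move 5/8v^2 to the remainder.
  leading term u: no divisor's leading term divides it; move 1/2u to the remainder.
  leading term v: no divisor's leading term divides it; move 11/8v to the remainder.
  leading term 1: no divisor's leading term divides it; move -5/2 to the remainder.
  remainder 5/8v^2 + 1/2u + 11/8v - 5/2 ≠ 0; add g_3 = 5/8v^2 + 1/2u + 11/8v - 5/2 to the basis.

S(f_1,g_3): lcm = uv^2. S = 5/8v^3 - 4/5u^2 - 17/10uv + 11/8v^2 + 4u - 7/2v.
  leading term v^3: subtract (v)·g_3 from 5/8v^3 - 4/5u^2 - 17/10uv + 11/8v^2 + 4u - 7/2v → -4/5u^2 - 11/5uv + 4u - v
  leading term u^2: no divisor's leading term divides it; move -4/5u^2 to the remainder.
  leading term uv: subtract (11/40)·f_1 from -11/5uv + 4u - v → 11/8v^2 + 51/10u + 81/40v - 77/10
  leading term v^2: subtract (11/5)·g_3 from 11/8v^2 + 51/10u + 81/40v - 77/10 → 4u - v - 11/5
  leading term u: no divisor's leading term divides it; move 4u to the remainder.
  leading term v: no divisor's leading term divides it; move -v to the remainder.
  leading term 1: no divisor's leading term divides it; move -11/5 to the remainder.
  remainder -4/5u^2 + 4u - v - 11/5 ≠ 0; add g_4 = -4/5u^2 + 4u - v - 11/5 to the basis.

The other S-polynomials (S(f_2,g_3), S(f_1,g_4), S(f_2,g_4), S(g_3,g_4)) all reduce to 0 modulo the current basis, so we have a Gröbner basis.
Inter-reduce: drop elements whose leading term is divisible by another's, tail-reduce, and make monic.

G = {u^2 - 5u + 5/4v + 11/4, uv - 1, v^2 + 4/5u + 11/5v - 4}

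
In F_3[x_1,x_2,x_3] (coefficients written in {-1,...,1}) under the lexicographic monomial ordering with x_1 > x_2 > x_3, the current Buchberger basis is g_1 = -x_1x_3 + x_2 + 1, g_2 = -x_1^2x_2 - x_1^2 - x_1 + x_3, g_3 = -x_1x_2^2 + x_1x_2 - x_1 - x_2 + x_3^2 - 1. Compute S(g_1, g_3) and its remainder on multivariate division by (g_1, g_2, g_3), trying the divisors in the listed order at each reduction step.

S(g_1, g_3) = x_1x_2x_3 - x_1x_3 - x_2^3 - x_2^2 - x_2x_3 + x_3^3 - x_3; remainder on division = -x_2^3 - x_2x_3 + x_3^3 - x_3 - 1.

lcm(LM(g_1), LM(g_3)) = x_1x_2^2x_3.
S = (lcm/LT(g_1))·g_1 − (lcm/LT(g_3))·g_3 = x_1x_2x_3 - x_1x_3 - x_2^3 - x_2^2 - x_2x_3 + x_3^3 - x_3.
Reduce S modulo (g_1, g_2, g_3) in that order:
  leading term x_1x_2x_3: subtract (-x_2)·g_1 from x_1x_2x_3 - x_1x_3 - x_2^3 - x_2^2 - x_2x_3 + x_3^3 - x_3 → -x_1x_3 - x_2^3 - x_2x_3 + x_2 + x_3^3 - x_3
  leading term x_1x_3: subtract (1)·g_1 from -x_1x_3 - x_2^3 - x_2x_3 + x_2 + x_3^3 - x_3 → -x_2^3 - x_2x_3 + x_3^3 - x_3 - 1
  leading term x_2^3: no divisor's leading term divides it; move -x_2^3 to the remainder.
  leading term x_2x_3: no divisor's leading term divides it; move -x_2x_3 to the remainder.
  leading term x_3^3: no divisor's leading term divides it; move x_3^3 to the remainder.
  leading term x_3: no divisor's leading term divides it; move -x_3 to the remainder.
  leading term 1: no divisor's leading term divides it; move -1 to the remainder.
The remainder -x_2^3 - x_2x_3 + x_3^3 - x_3 - 1 is nonzero, so it would be added as the next basis element.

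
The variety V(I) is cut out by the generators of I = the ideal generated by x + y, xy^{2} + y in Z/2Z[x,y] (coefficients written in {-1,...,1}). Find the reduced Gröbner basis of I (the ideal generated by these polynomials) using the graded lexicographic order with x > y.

G = {y^{3} + y, x + y}

f_1 = x + y, LT = x.
f_2 = xy^{2} + y, LT = xy^{2}.

S(f_1,f_2): lcm = xy^{2}. S = y^{3} + y.
  reduce S modulo (f_1, f_2):
  remainder y^{3} + y ≠ 0; add g_3 = y^{3} + y to the basis.

The other S-polynomials (S(f_1,g_3), S(f_2,g_3)) all reduce to 0 modulo the current basis, so we have a Gröbner basis.
Inter-reduce: drop elements whose leading term is divisible by another's, tail-reduce, and make monic.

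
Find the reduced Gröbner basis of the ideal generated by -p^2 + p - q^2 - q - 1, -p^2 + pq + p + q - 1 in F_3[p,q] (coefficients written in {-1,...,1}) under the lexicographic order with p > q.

f_1 = -p^2 + p - q^2 - q - 1, LT = p^2.
f_2 = -p^2 + pq + p + q - 1, LT = p^2.

S(f_1,f_2): lcm = p^2. S = pq + q^2 - q.
  leading term pq: no divisor's leading term divides it; move pq to the remainder.
  leading term q^2: no divisor's leading term divides it; move q^2 to the remainder.
  leading term q: no divisor's leading term divides it; move -q to the remainder.
  remainder pq + q^2 - q ≠ 0; add g_3 = pq + q^2 - q to the basis.

S(f_1,g_3): lcm = p^2q. S = -pq^2 + q^3 + q^2 + q.
  leading term pq^2: subtract (-q)·g_3 from -pq^2 + q^3 + q^2 + q → -q^3 + q
  leading term q^3: no divisor's leading term divides it; move -q^3 to the remainder.
  leading term q: no divisor's leading term divides it; move q to the remainder.
  remainder -q^3 + q ≠ 0; add g_4 = -q^3 + q to the basis.

The other S-polynomials (S(f_2,g_3), S(f_1,g_4), S(f_2,g_4), S(g_3,g_4)) all reduce to 0 modulo the current basis, so we have a Gröbner basis.
Inter-reduce: drop elements whose leading term is divisible by another's, tail-reduce, and make monic.

G = {p^2 - p + q^2 + q + 1, pq + q^2 - q, q^3 - q}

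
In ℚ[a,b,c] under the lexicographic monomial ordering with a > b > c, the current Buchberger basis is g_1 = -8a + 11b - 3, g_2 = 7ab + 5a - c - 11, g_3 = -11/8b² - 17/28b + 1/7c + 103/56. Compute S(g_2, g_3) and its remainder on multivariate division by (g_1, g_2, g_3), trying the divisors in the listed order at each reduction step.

S(g_2, g_3) = 3/11ab + 8/77ac + 103/77a - 1/7bc - 11/7b; remainder on division = 0.

lcm(LM(g_2), LM(g_3)) = ab².
S = (lcm/LT(g_2))·g_2 − (lcm/LT(g_3))·g_3 = 3/11ab + 8/77ac + 103/77a - 1/7bc - 11/7b.
Reduce S modulo (g_1, g_2, g_3) in that order:
  leading term ab: subtract (-3/88b)·g_1 from 3/11ab + 8/77ac + 103/77a - 1/7bc - 11/7b → 8/77ac + 103/77a + ⅜b² - 1/7bc - 1031/616b
  leading term ac: subtract (-1/77c)·g_1 from 8/77ac + 103/77a + ⅜b² - 1/7bc - 1031/616b → 103/77a + ⅜b² - 1031/616b - 3/77c
  leading term a: subtract (-103/616)·g_1 from 103/77a + ⅜b² - 1031/616b - 3/77c → ⅜b² + 51/308b - 3/77c - 309/616
  leading term b²: subtract (-3/11)·g_3 from ⅜b² + 51/308b - 3/77c - 309/616 → 0
The remainder is 0, so this S-polynomial contributes no new basis element.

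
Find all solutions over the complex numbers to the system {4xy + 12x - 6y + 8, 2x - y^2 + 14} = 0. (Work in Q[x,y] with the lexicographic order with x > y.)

{(-5, -2), (11/4 - sqrt(77)/4, -1/2 + sqrt(77)/2), (sqrt(77)/4 + 11/4, -sqrt(77)/2 - 1/2)}

Compute a lex Gröbner basis by Buchberger's algorithm.
f_1 = 4xy + 12x - 6y + 8, LT = xy.
f_2 = 2x - y^2 + 14, LT = x.

S(f_1,f_2): lcm = xy. S = 3x + 1/2y^3 - 17/2y + 2.
  leading term x: subtract (3/2)·f_2 from 3x + 1/2y^3 - 17/2y + 2 → 1/2y^3 + 3/2y^2 - 17/2y - 19
  leading term y^3: no divisor's leading term divides it; move 1/2y^3 to the remainder.
  leading term y^2: no divisor's leading term divides it; move 3/2y^2 to the remainder.
  leading term y: no divisor's leading term divides it; move -17/2y to the remainder.
  leading term 1: no divisor's leading term divides it; move -19 to the remainder.
  remainder 1/2y^3 + 3/2y^2 - 17/2y - 19 ≠ 0; add h_3 = 1/2y^3 + 3/2y^2 - 17/2y - 19 to the basis.

The other S-polynomials (S(f_1,h_3), S(f_2,h_3)) all reduce to 0 modulo the current basis, so we have a Gröbner basis.
Inter-reduce: drop elements whose leading term is divisible by another's, tail-reduce, and make monic.
Reduced Gröbner basis: {x - 1/2y^2 + 7, y^3 + 3y^2 - 17y - 38}.

Elimination: the polynomial y^3 + 3y^2 - 17y - 38 lies in the elimination ideal for y, so y ∈ {-2, -1/2 + sqrt(77)/2, -sqrt(77)/2 - 1/2}. For each such y, the remaining basis elements (now univariate) give the rest of the solution.
  y = -2: the earlier basis element becomes x + 5 = 0, giving x = -5 — point (-5, -2).
  y = -1/2 + sqrt(77)/2: the earlier basis element becomes x - 11/4 + sqrt(77)/4 = 0, giving x = 11/4 - sqrt(77)/4 — point (11/4 - sqrt(77)/4, -1/2 + sqrt(77)/2).
  y = -sqrt(77)/2 - 1/2: the earlier basis element becomes x - 11/4 - sqrt(77)/4 = 0, giving x = sqrt(77)/4 + 11/4 — point (sqrt(77)/4 + 11/4, -sqrt(77)/2 - 1/2).
Zero-dimensionality of the ideal guarantees finitely many solutions over ℂ.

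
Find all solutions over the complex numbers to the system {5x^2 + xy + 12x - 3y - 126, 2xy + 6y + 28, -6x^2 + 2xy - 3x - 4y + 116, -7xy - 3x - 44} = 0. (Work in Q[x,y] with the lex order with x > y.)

{(4, -2)}

Compute a lex Gröbner basis by Buchberger's algorithm.
f_1 = 5x^2 + xy + 12x - 3y - 126, LT = x^2.
f_2 = 2xy + 6y + 28, LT = xy.
f_3 = -6x^2 + 2xy - 3x - 4y + 116, LT = x^2.
f_4 = -7xy - 3x - 44, LT = xy.

S(f_1,f_2): lcm = x^2y. S = 1/5xy^2 - 3/5xy - 14x - 3/5y^2 - 126/5y.
  leading term xy^2: subtract (1/10y)·f_2 from 1/5xy^2 - 3/5xy - 14x - 3/5y^2 - 126/5y → -3/5xy - 14x - 6/5y^2 - 28y
  leading term xy: subtract (-3/10)·f_2 from -3/5xy - 14x - 6/5y^2 - 28y → -14x - 6/5y^2 - 131/5y + 42/5
  leading term x: no divisor's leading term divides it; move -14x to the remainder.
  leading term y^2: no divisor's leading term divides it; move -6/5y^2 to the remainder.
  leading term y: no divisor's leading term divides it; move -131/5y to the remainder.
  leading term 1: no divisor's leading term divides it; move 42/5 to the remainder.
  remainder -14x - 6/5y^2 - 131/5y + 42/5 ≠ 0; add h_5 = -14x - 6/5y^2 - 131/5y + 42/5 to the basis.

S(f_1,f_3): lcm = x^2. S = 8/15xy + 19/10x - 19/15y - 88/15.
  leading term xy: subtract (4/15)·f_2 from 8/15xy + 19/10x - 19/15y - 88/15 → 19/10x - 43/15y - 40/3
  leading term x: subtract (-19/140)·h_5 from 19/10x - 43/15y - 40/3 → -57/350y^2 - 13487/2100y - 1829/150
  leading term y^2: no divisor's leading term divides it; move -57/350y^2 to the remainder.
  leading term y: no divisor's leading term divides it; move -13487/2100y to the remainder.
  leading term 1: no divisor's leading term divides it; move -1829/150 to the remainder.
  remainder -57/350y^2 - 13487/2100y - 1829/150 ≠ 0; add h_6 = -57/350y^2 - 13487/2100y - 1829/150 to the basis.

S(f_1,f_4): lcm = x^2y. S = -3/7x^2 + 1/5xy^2 + 12/5xy - 44/7x - 3/5y^2 - 126/5y.
  leading term x^2: subtract (-3/35)·f_1 from -3/7x^2 + 1/5xy^2 + 12/5xy - 44/7x - 3/5y^2 - 126/5y → 1/5xy^2 + 87/35xy - 184/35x - 3/5y^2 - 891/35y - 54/5
  leading term xy^2: subtract (1/10y)·f_2 from 1/5xy^2 + 87/35xy - 184/35x - 3/5y^2 - 891/35y - 54/5 → 87/35xy - 184/35x - 6/5y^2 - 989/35y - 54/5
  leading term xy: subtract (87/70)·f_2 from 87/35xy - 184/35x - 6/5y^2 - 989/35y - 54/5 → -184/35x - 6/5y^2 - 250/7y - 228/5
  leading term x: subtract (92/245)·h_5 from -184/35x - 6/5y^2 - 250/7y - 228/5 → -918/1225y^2 - 31698/1225y - 8532/175
  leading term y^2: subtract (612/133)·h_6 from -918/1225y^2 - 31698/1225y - 8532/175 → 489/133y + 978/133
  leading term y: no divisor's leading term divides it; move 489/133y to the remainder.
  leading term 1: no divisor's leading term divides it; move 978/133 to the remainder.
  remainder 489/133y + 978/133 ≠ 0; add h_7 = 489/133y + 978/133 to the basis.

The other S-polynomials (S(f_2,f_3), S(f_2,f_4), S(f_3,f_4), S(f_1,h_5), S(f_2,h_5), S(f_3,h_5), S(f_4,h_5), S(f_1,h_6), S(f_2,h_6), S(f_3,h_6), S(f_4,h_6), S(h_5,h_6), S(f_1,h_7), S(f_2,h_7), S(f_3,h_7), S(f_4,h_7), S(h_5,h_7), S(h_6,h_7)) all reduce to 0 modulo the current basis, so we have a Gröbner basis.
Inter-reduce: drop elements whose leading term is divisible by another's, tail-reduce, and make monic.
Reduced Gröbner basis: {x - 4, y + 2}.

From the last basis element, y + 2 = 0, so y takes values in {-2}. Each choice, substituted upward through the basis, yields the corresponding point(s) of the solution set.
  y = -2: the earlier basis element becomes x - 4 = 0, giving x = 4 — point (4, -2).
Each listed point satisfies every original equation (direct substitution).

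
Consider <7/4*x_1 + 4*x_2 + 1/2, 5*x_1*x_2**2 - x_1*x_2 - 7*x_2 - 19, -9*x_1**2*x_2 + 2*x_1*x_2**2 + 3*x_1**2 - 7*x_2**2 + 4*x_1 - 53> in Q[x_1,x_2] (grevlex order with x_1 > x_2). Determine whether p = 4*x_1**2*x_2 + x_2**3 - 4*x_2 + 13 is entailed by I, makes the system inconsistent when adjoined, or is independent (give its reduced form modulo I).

4*x_1**2*x_2 + x_2**3 - 4*x_2 + 13 lies in I (it reduces to 0).

First compute the reduced Gröbner basis of I by Buchberger's algorithm.
f_1 = 7/4*x_1 + 4*x_2 + 1/2, LT = x_1.
f_2 = 5*x_1*x_2**2 - x_1*x_2 - 7*x_2 - 19, LT = x_1*x_2**2.
f_3 = -9*x_1**2*x_2 + 2*x_1*x_2**2 + 3*x_1**2 - 7*x_2**2 + 4*x_1 - 53, LT = x_1**2*x_2.

S(f_1,f_2): lcm = x_1*x_2**2. S = 16/7*x_2**3 + 1/5*x_1*x_2 + 2/7*x_2**2 + 7/5*x_2 + 19/5.
  reduce S modulo (f_1, f_2, f_3):
  remainder 16/7*x_2**3 - 6/35*x_2**2 + 47/35*x_2 + 19/5 ≠ 0; add h_4 = 16/7*x_2**3 - 6/35*x_2**2 + 47/35*x_2 + 19/5 to the basis.

S(f_1,f_3): lcm = x_1**2*x_2. S = 158/63*x_1*x_2**2 + 1/3*x_1**2 + 2/7*x_1*x_2 - 7/9*x_2**2 + 4/9*x_1 - 53/9.
  reduce S modulo (f_1, f_2, f_3, h_4):
  remainder -1843/2205*x_2**2 + 5966/2205*x_2 + 2603/735 ≠ 0; add h_5 = -1843/2205*x_2**2 + 5966/2205*x_2 + 2603/735 to the basis.

S(f_2,f_3): lcm = x_1**2*x_2**2. S = 2/9*x_1*x_2**3 + 2/15*x_1**2*x_2 - 7/9*x_2**3 - 43/45*x_1*x_2 - 19/5*x_1 - 53/9*x_2.
  reduce S modulo (f_1, f_2, f_3, h_4, h_5):
  remainder 43078757/3422160*x_2 + 43078757/3422160 ≠ 0; add h_6 = 43078757/3422160*x_2 + 43078757/3422160 to the basis.

The other S-polynomials (S(f_1,h_4), S(f_2,h_4), S(f_3,h_4), S(f_1,h_5), S(f_2,h_5), S(f_3,h_5), S(h_4,h_5), S(f_1,h_6), S(f_2,h_6), S(f_3,h_6), S(h_4,h_6), S(h_5,h_6)) all reduce to 0 modulo the current basis, so we have a Gröbner basis.
Inter-reduce: drop elements whose leading term is divisible by another's, tail-reduce, and make monic.
Reduced Gröbner basis: {x_1 - 2, x_2 + 1}.
Label its elements g_1 = x_1 - 2, g_2 = x_2 + 1.

Reduce p = 4*x_1**2*x_2 + x_2**3 - 4*x_2 + 13 modulo G:
  leading term x_1**2*x_2: subtract (4*x_1*x_2)·g_1 from 4*x_1**2*x_2 + x_2**3 - 4*x_2 + 13 → x_2**3 + 8*x_1*x_2 - 4*x_2 + 13
  leading term x_2**3: subtract (x_2**2)·g_2 from x_2**3 + 8*x_1*x_2 - 4*x_2 + 13 → 8*x_1*x_2 - x_2**2 - 4*x_2 + 13
  leading term x_1*x_2: subtract (8*x_2)·g_1 from 8*x_1*x_2 - x_2**2 - 4*x_2 + 13 → -x_2**2 + 12*x_2 + 13
  leading term x_2**2: subtract (-x_2)·g_2 from -x_2**2 + 12*x_2 + 13 → 13*x_2 + 13
  leading term x_2: subtract (13)·g_2 from 13*x_2 + 13 → 0
  normal form = 0.
Since the normal form is 0, p ∈ I.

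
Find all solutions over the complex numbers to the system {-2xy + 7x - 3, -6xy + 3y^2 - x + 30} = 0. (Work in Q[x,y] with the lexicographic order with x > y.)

{(3, 3), (39/176 - 3*sqrt(183)*I/176, 1/4 - sqrt(183)*I/4), (39/176 + 3*sqrt(183)*I/176, 1/4 + sqrt(183)*I/4)}

Compute a lex Gröbner basis by Buchberger's algorithm.
f_1 = -2xy + 7x - 3, LT = xy.
f_2 = -6xy - x + 3y^2 + 30, LT = xy.

S(f_1,f_2): lcm = xy. S = -11/3x + 1/2y^2 + 13/2.
  leading term x: no divisor's leading term divides it; move -11/3x to the remainder.
  leading term y^2: no divisor's leading term divides it; move 1/2y^2 to the remainder.
  leading term 1: no divisor's leading term divides it; move 13/2 to the remainder.
  remainder -11/3x + 1/2y^2 + 13/2 ≠ 0; add h_3 = -11/3x + 1/2y^2 + 13/2 to the basis.

S(f_1,h_3): lcm = xy. S = -7/2x + 3/22y^3 + 39/22y + 3/2.
  leading term x: subtract (21/22)·h_3 from -7/2x + 3/22y^3 + 39/22y + 3/2 → 3/22y^3 - 21/44y^2 + 39/22y - 207/44
  leading term y^3: no divisor's leading term divides it; move 3/22y^3 to the remainder.
  leading term y^2: no divisor's leading term divides it; move -21/44y^2 to the remainder.
  leading term y: no divisor's leading term divides it; move 39/22y to the remainder.
  leading term 1: no divisor's leading term divides it; move -207/44 to the remainder.
  remainder 3/22y^3 - 21/44y^2 + 39/22y - 207/44 ≠ 0; add h_4 = 3/22y^3 - 21/44y^2 + 39/22y - 207/44 to the basis.

The other S-polynomials (S(f_2,h_3), S(f_1,h_4), S(f_2,h_4), S(h_3,h_4)) all reduce to 0 modulo the current basis, so we have a Gröbner basis.
Inter-reduce: drop elements whose leading term is divisible by another's, tail-reduce, and make monic.
Reduced Gröbner basis: {x - 3/22y^2 - 39/22, y^3 - 7/2y^2 + 13y - 69/2}.

Since the basis is lex-ordered, y^3 - 7/2y^2 + 13y - 69/2 is univariate in y. Its roots are {3, 1/4 - sqrt(183)*I/4, 1/4 + sqrt(183)*I/4}. Back-substituting each root into the other basis elements fixes the other coordinates.
  y = 3: the earlier basis element becomes x - 3 = 0, giving x = 3 — point (3, 3).
  y = 1/4 - sqrt(183)*I/4: the earlier basis element becomes x - 39/176 + 3*sqrt(183)*I/176 = 0, giving x = 39/176 - 3*sqrt(183)*I/176 — point (39/176 - 3*sqrt(183)*I/176, 1/4 - sqrt(183)*I/4).
  y = 1/4 + sqrt(183)*I/4: the earlier basis element becomes x - 39/176 - 3*sqrt(183)*I/176 = 0, giving x = 39/176 + 3*sqrt(183)*I/176 — point (39/176 + 3*sqrt(183)*I/176, 1/4 + sqrt(183)*I/4).
Check: every point annihilates each of the original generators.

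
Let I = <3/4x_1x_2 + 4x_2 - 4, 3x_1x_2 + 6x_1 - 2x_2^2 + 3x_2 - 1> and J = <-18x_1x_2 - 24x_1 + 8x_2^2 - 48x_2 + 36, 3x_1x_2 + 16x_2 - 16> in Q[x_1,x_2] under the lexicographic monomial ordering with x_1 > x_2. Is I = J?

No, the ideals differ.

For a fixed monomial order, each ideal has a unique reduced Gröbner basis; comparing bases decides equality.
Buchberger on the first generating set:
f_1 = 3/4x_1x_2 + 4x_2 - 4, LT = x_1x_2.
f_2 = 3x_1x_2 + 6x_1 - 2x_2^2 + 3x_2 - 1, LT = x_1x_2.

S(f_1,f_2): lcm = x_1x_2. S = -2x_1 + 2/3x_2^2 + 13/3x_2 - 5.
  leading term x_1: no divisor's leading term divides it; move -2x_1 to the remainder.
  leading term x_2^2: no divisor's leading term divides it; move 2/3x_2^2 to the remainder.
  leading term x_2: no divisor's leading term divides it; move 13/3x_2 to the remainder.
  leading term 1: no divisor's leading term divides it; move -5 to the remainder.
  remainder -2x_1 + 2/3x_2^2 + 13/3x_2 - 5 ≠ 0; add g_3 = -2x_1 + 2/3x_2^2 + 13/3x_2 - 5 to the basis.

S(f_1,g_3): lcm = x_1x_2. S = 1/3x_2^3 + 13/6x_2^2 + 17/6x_2 - 16/3.
  leading term x_2^3: no divisor's leading term divides it; move 1/3x_2^3 to the remainder.
  leading term x_2^2: no divisor's leading term divides it; move 13/6x_2^2 to the remainder.
  leading term x_2: no divisor's leading term divides it; move 17/6x_2 to the remainder.
  leading term 1: no divisor's leading term divides it; move -16/3 to the remainder.
  remainder 1/3x_2^3 + 13/6x_2^2 + 17/6x_2 - 16/3 ≠ 0; add g_4 = 1/3x_2^3 + 13/6x_2^2 + 17/6x_2 - 16/3 to the basis.

S(f_2,g_3): lcm = x_1x_2. S = 2x_1 + 1/3x_2^3 + 3/2x_2^2 - 3/2x_2 - 1/3.
  leading term x_1: subtract (-1)·g_3 from 2x_1 + 1/3x_2^3 + 3/2x_2^2 - 3/2x_2 - 1/3 → 1/3x_2^3 + 13/6x_2^2 + 17/6x_2 - 16/3
  leading term x_2^3: subtract (1)·g_4 from 1/3x_2^3 + 13/6x_2^2 + 17/6x_2 - 16/3 → 0
  remainder 0.

S(f_1,g_4): lcm = x_1x_2^3. S = -13/2x_1x_2^2 - 17/2x_1x_2 + 16x_1 + 16/3x_2^3 - 16/3x_2^2.
  leading term x_1x_2^2: subtract (-26/3x_2)·f_1 from -13/2x_1x_2^2 - 17/2x_1x_2 + 16x_1 + 16/3x_2^3 - 16/3x_2^2 → -17/2x_1x_2 + 16x_1 + 16/3x_2^3 + 88/3x_2^2 - 104/3x_2
  leading term x_1x_2: subtract (-34/3)·f_1 from -17/2x_1x_2 + 16x_1 + 16/3x_2^3 + 88/3x_2^2 - 104/3x_2 → 16x_1 + 16/3x_2^3 + 88/3x_2^2 + 32/3x_2 - 136/3
  leading term x_1: subtract (-8)·g_3 from 16x_1 + 16/3x_2^3 + 88/3x_2^2 + 32/3x_2 - 136/3 → 16/3x_2^3 + 104/3x_2^2 + 136/3x_2 - 256/3
  leading term x_2^3: subtract (16)·g_4 from 16/3x_2^3 + 104/3x_2^2 + 136/3x_2 - 256/3 → 0
  remainder 0.

S(f_2,g_4): lcm = x_1x_2^3. S = -9/2x_1x_2^2 - 17/2x_1x_2 + 16x_1 - 2/3x_2^4 + x_2^3 - 1/3x_2^2.
  leading term x_1x_2^2: subtract (-6x_2)·f_1 from -9/2x_1x_2^2 - 17/2x_1x_2 + 16x_1 - 2/3x_2^4 + x_2^3 - 1/3x_2^2 → -17/2x_1x_2 + 16x_1 - 2/3x_2^4 + x_2^3 + 71/3x_2^2 - 24x_2
  leading term x_1x_2: subtract (-34/3)·f_1 from -17/2x_1x_2 + 16x_1 - 2/3x_2^4 + x_2^3 + 71/3x_2^2 - 24x_2 → 16x_1 - 2/3x_2^4 + x_2^3 + 71/3x_2^2 + 64/3x_2 - 136/3
  leading term x_1: subtract (-8)·g_3 from 16x_1 - 2/3x_2^4 + x_2^3 + 71/3x_2^2 + 64/3x_2 - 136/3 → -2/3x_2^4 + x_2^3 + 29x_2^2 + 56x_2 - 256/3
  leading term x_2^4: subtract (-2x_2)·g_4 from -2/3x_2^4 + x_2^3 + 29x_2^2 + 56x_2 - 256/3 → 16/3x_2^3 + 104/3x_2^2 + 136/3x_2 - 256/3
  leading term x_2^3: subtract (16)·g_4 from 16/3x_2^3 + 104/3x_2^2 + 136/3x_2 - 256/3 → 0
  remainder 0.

S(g_3,g_4): leading monomials are coprime, so the S-polynomial reduces to 0 (Buchberger's first criterion).
Every S-polynomial of the final basis reduces to 0, so we have a Gröbner basis.
Inter-reduce: drop elements whose leading term is divisible by another's, tail-reduce, and make monic.
Reduced Gröbner basis: {x_1 - 1/3x_2^2 - 13/6x_2 + 5/2, x_2^3 + 13/2x_2^2 + 17/2x_2 - 16}.

Buchberger on the second generating set:
h_1 = -18x_1x_2 - 24x_1 + 8x_2^2 - 48x_2 + 36, LT = x_1x_2.
h_2 = 3x_1x_2 + 16x_2 - 16, LT = x_1x_2.

S(h_1,h_2): lcm = x_1x_2. S = 4/3x_1 - 4/9x_2^2 - 8/3x_2 + 10/3.
  leading term x_1: no divisor's leading term divides it; move 4/3x_1 to the remainder.
  leading term x_2^2: no divisor's leading term divides it; move -4/9x_2^2 to the remainder.
  leading term x_2: no divisor's leading term divides it; move -8/3x_2 to the remainder.
  leading term 1: no divisor's leading term divides it; move 10/3 to the remainder.
  remainder 4/3x_1 - 4/9x_2^2 - 8/3x_2 + 10/3 ≠ 0; add k_3 = 4/3x_1 - 4/9x_2^2 - 8/3x_2 + 10/3 to the basis.

S(h_1,k_3): lcm = x_1x_2. S = 4/3x_1 + 1/3x_2^3 + 14/9x_2^2 + 1/6x_2 - 2.
  leading term x_1: subtract (1)·k_3 from 4/3x_1 + 1/3x_2^3 + 14/9x_2^2 + 1/6x_2 - 2 → 1/3x_2^3 + 2x_2^2 + 17/6x_2 - 16/3
  leading term x_2^3: no divisor's leading term divides it; move 1/3x_2^3 to the remainder.
  leading term x_2^2: no divisor's leading term divides it; move 2x_2^2 to the remainder.
  leading term x_2: no divisor's leading term divides it; move 17/6x_2 to the remainder.
  leading term 1: no divisor's leading term divides it; move -16/3 to the remainder.
  remainder 1/3x_2^3 + 2x_2^2 + 17/6x_2 - 16/3 ≠ 0; add k_4 = 1/3x_2^3 + 2x_2^2 + 17/6x_2 - 16/3 to the basis.

S(h_2,k_3): lcm = x_1x_2. S = 1/3x_2^3 + 2x_2^2 + 17/6x_2 - 16/3.
  leading term x_2^3: subtract (1)·k_4 from 1/3x_2^3 + 2x_2^2 + 17/6x_2 - 16/3 → 0
  remainder 0.

S(h_1,k_4): lcm = x_1x_2^3. S = -14/3x_1x_2^2 - 17/2x_1x_2 + 16x_1 - 4/9x_2^4 + 8/3x_2^3 - 2x_2^2.
  leading term x_1x_2^2: subtract (7/27x_2)·h_1 from -14/3x_1x_2^2 - 17/2x_1x_2 + 16x_1 - 4/9x_2^4 + 8/3x_2^3 - 2x_2^2 → -41/18x_1x_2 + 16x_1 - 4/9x_2^4 + 16/27x_2^3 + 94/9x_2^2 - 28/3x_2
  leading term x_1x_2: subtract (41/324)·h_1 from -41/18x_1x_2 + 16x_1 - 4/9x_2^4 + 16/27x_2^3 + 94/9x_2^2 - 28/3x_2 → 514/27x_1 - 4/9x_2^4 + 16/27x_2^3 + 764/81x_2^2 - 88/27x_2 - 41/9
  leading term x_1: subtract (257/18)·k_3 from 514/27x_1 - 4/9x_2^4 + 16/27x_2^3 + 764/81x_2^2 - 88/27x_2 - 41/9 → -4/9x_2^4 + 16/27x_2^3 + 142/9x_2^2 + 940/27x_2 - 1408/27
  leading term x_2^4: subtract (-4/3x_2)·k_4 from -4/9x_2^4 + 16/27x_2^3 + 142/9x_2^2 + 940/27x_2 - 1408/27 → 88/27x_2^3 + 176/9x_2^2 + 748/27x_2 - 1408/27
  leading term x_2^3: subtract (88/9)·k_4 from 88/27x_2^3 + 176/9x_2^2 + 748/27x_2 - 1408/27 → 0
  remainder 0.

S(h_2,k_4): lcm = x_1x_2^3. S = -6x_1x_2^2 - 17/2x_1x_2 + 16x_1 + 16/3x_2^3 - 16/3x_2^2.
  leading term x_1x_2^2: subtract (1/3x_2)·h_1 from -6x_1x_2^2 - 17/2x_1x_2 + 16x_1 + 16/3x_2^3 - 16/3x_2^2 → -1/2x_1x_2 + 16x_1 + 8/3x_2^3 + 32/3x_2^2 - 12x_2
  leading term x_1x_2: subtract (1/36)·h_1 from -1/2x_1x_2 + 16x_1 + 8/3x_2^3 + 32/3x_2^2 - 12x_2 → 50/3x_1 + 8/3x_2^3 + 94/9x_2^2 - 32/3x_2 - 1
  leading term x_1: subtract (25/2)·k_3 from 50/3x_1 + 8/3x_2^3 + 94/9x_2^2 - 32/3x_2 - 1 → 8/3x_2^3 + 16x_2^2 + 68/3x_2 - 128/3
  leading term x_2^3: subtract (8)·k_4 from 8/3x_2^3 + 16x_2^2 + 68/3x_2 - 128/3 → 0
  remainder 0.

S(k_3,k_4): leading monomials are coprime, so the S-polynomial reduces to 0 (Buchberger's first criterion).
Every S-polynomial of the final basis reduces to 0, so we have a Gröbner basis.
Inter-reduce: drop elements whose leading term is divisible by another's, tail-reduce, and make monic.
Reduced Gröbner basis: {x_1 - 1/3x_2^2 - 2x_2 + 5/2, x_2^3 + 6x_2^2 + 17/2x_2 - 16}.

Since the reduced bases disagree, the two ideals are not the same.
The choice of monomial ordering does not affect the verdict — as long as both bases are computed under the same ordering, their equality decides ideal equality.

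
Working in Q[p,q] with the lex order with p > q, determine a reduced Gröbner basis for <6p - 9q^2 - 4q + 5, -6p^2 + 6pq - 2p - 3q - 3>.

G = {p - 3/2q^2 - 2/3q + 5/6, q^4 + 2/9q^3 - 80/81q^2 + 16/81q + 11/27}

f_1 = 6p - 9q^2 - 4q + 5, LT = p.
f_2 = -6p^2 + 6pq - 2p - 3q - 3, LT = p^2.

S(f_1,f_2): lcm = p^2. S = -3/2pq^2 + 1/3pq + 1/2p - 1/2q - 1/2.
  leading term pq^2: subtract (-1/4q^2)·f_1 from -3/2pq^2 + 1/3pq + 1/2p - 1/2q - 1/2 → 1/3pq + 1/2p - 9/4q^4 - q^3 + 5/4q^2 - 1/2q - 1/2
  leading term pq: subtract (1/18q)·f_1 from 1/3pq + 1/2p - 9/4q^4 - q^3 + 5/4q^2 - 1/2q - 1/2 → 1/2p - 9/4q^4 - 1/2q^3 + 53/36q^2 - 7/9q - 1/2
  leading term p: subtract (1/12)·f_1 from 1/2p - 9/4q^4 - 1/2q^3 + 53/36q^2 - 7/9q - 1/2 → -9/4q^4 - 1/2q^3 + 20/9q^2 - 4/9q - 11/12
  leading term q^4: no divisor's leading term divides it; move -9/4q^4 to the remainder.
  leading term q^3: no divisor's leading term divides it; move -1/2q^3 to the remainder.
  leading term q^2: no divisor's leading term divides it; move 20/9q^2 to the remainder.
  leading term q: no divisor's leading term divides it; move -4/9q to the remainder.
  leading term 1: no divisor's leading term divides it; move -11/12 to the remainder.
  remainder -9/4q^4 - 1/2q^3 + 20/9q^2 - 4/9q - 11/12 ≠ 0; add g_3 = -9/4q^4 - 1/2q^3 + 20/9q^2 - 4/9q - 11/12 to the basis.

The other S-polynomials (S(f_1,g_3), S(f_2,g_3)) all reduce to 0 modulo the current basis, so we have a Gröbner basis.
Inter-reduce: drop elements whose leading term is divisible by another's, tail-reduce, and make monic.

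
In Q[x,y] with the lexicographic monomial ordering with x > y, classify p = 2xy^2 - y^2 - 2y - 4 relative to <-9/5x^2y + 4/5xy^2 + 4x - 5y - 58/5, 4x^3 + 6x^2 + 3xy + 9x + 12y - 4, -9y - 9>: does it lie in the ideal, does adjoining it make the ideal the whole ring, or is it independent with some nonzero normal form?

First compute the reduced Gröbner basis of I by Buchberger's algorithm.
f_1 = -9/5x^2y + 4/5xy^2 + 4x - 5y - 58/5, LT = x^2y.
f_2 = 4x^3 + 6x^2 + 3xy + 9x + 12y - 4, LT = x^3.
f_3 = -9y - 9, LT = y.

S(f_1,f_2): lcm = x^3y. S = -4/9x^2y^2 - 3/2x^2y - 20/9x^2 - 3/4xy^2 + 19/36xy + 58/9x - 3y^2 + y.
  leading term x^2y^2: subtract (20/81y)·f_1 from -4/9x^2y^2 - 3/2x^2y - 20/9x^2 - 3/4xy^2 + 19/36xy + 58/9x - 3y^2 + y → -3/2x^2y - 20/9x^2 - 16/81xy^3 - 3/4xy^2 - 149/324xy + 58/9x - 143/81y^2 + 313/81y
  leading term x^2y: subtract (5/6)·f_1 from -3/2x^2y - 20/9x^2 - 16/81xy^3 - 3/4xy^2 - 149/324xy + 58/9x - 143/81y^2 + 313/81y → -20/9x^2 - 16/81xy^3 - 17/12xy^2 - 149/324xy + 28/9x - 143/81y^2 + 1301/162y + 29/3
  leading term x^2: no divisor's leading term divides it; move -20/9x^2 to the remainder.
  leading term xy^3: subtract (16/729xy^2)·f_3 from -16/81xy^3 - 17/12xy^2 - 149/324xy + 28/9x - 143/81y^2 + 1301/162y + 29/3 → -395/324xy^2 - 149/324xy + 28/9x - 143/81y^2 + 1301/162y + 29/3
  leading term xy^2: subtract (395/2916xy)·f_3 from -395/324xy^2 - 149/324xy + 28/9x - 143/81y^2 + 1301/162y + 29/3 → 41/54xy + 28/9x - 143/81y^2 + 1301/162y + 29/3
  leading term xy: subtract (-41/486x)·f_3 from 41/54xy + 28/9x - 143/81y^2 + 1301/162y + 29/3 → 127/54x - 143/81y^2 + 1301/162y + 29/3
  leading term x: no divisor's leading term divides it; move 127/54x to the remainder.
  leading term y^2: subtract (143/729y)·f_3 from -143/81y^2 + 1301/162y + 29/3 → 529/54y + 29/3
  leading term y: subtract (-529/486)·f_3 from 529/54y + 29/3 → -7/54
  leading term 1: no divisor's leading term divides it; move -7/54 to the remainder.
  remainder -20/9x^2 + 127/54x - 7/54 ≠ 0; add h_4 = -20/9x^2 + 127/54x - 7/54 to the basis.

S(f_1,f_3): lcm = x^2y. S = -x^2 - 4/9xy^2 - 20/9x + 25/9y + 58/9.
  leading term x^2: subtract (9/20)·h_4 from -x^2 - 4/9xy^2 - 20/9x + 25/9y + 58/9 → -4/9xy^2 - 1181/360x + 25/9y + 2341/360
  leading term xy^2: subtract (4/81xy)·f_3 from -4/9xy^2 - 1181/360x + 25/9y + 2341/360 → 4/9xy - 1181/360x + 25/9y + 2341/360
  leading term xy: subtract (-4/81x)·f_3 from 4/9xy - 1181/360x + 25/9y + 2341/360 → -149/40x + 25/9y + 2341/360
  leading term x: no divisor's leading term divides it; move -149/40x to the remainder.
  leading term y: subtract (-25/81)·f_3 from 25/9y + 2341/360 → 149/40
  leading term 1: no divisor's leading term divides it; move 149/40 to the remainder.
  remainder -149/40x + 149/40 ≠ 0; add h_5 = -149/40x + 149/40 to the basis.

S(f_2,f_3): leading monomials are coprime, so the S-polynomial reduces to 0 (Buchberger's first criterion).
S(f_1,h_4): lcm = x^2y. S = -4/9xy^2 + 127/120xy - 20/9x + 979/360y + 58/9.
  leading term xy^2: subtract (4/81xy)·f_3 from -4/9xy^2 + 127/120xy - 20/9x + 979/360y + 58/9 → 541/360xy - 20/9x + 979/360y + 58/9
  leading term xy: subtract (-541/3240x)·f_3 from 541/360xy - 20/9x + 979/360y + 58/9 → -149/40x + 979/360y + 58/9
  leading term x: subtract (1)·h_5 from -149/40x + 979/360y + 58/9 → 979/360y + 979/360
  leading term y: subtract (-979/3240)·f_3 from 979/360y + 979/360 → 0
  remainder 0.

S(f_2,h_4): lcm = x^3. S = 307/120x^2 + 3/4xy + 263/120x + 3y - 1.
  leading term x^2: subtract (-921/800)·h_4 from 307/120x^2 + 3/4xy + 263/120x + 3y - 1 → 3/4xy + 70549/14400x + 3y - 16549/14400
  leading term xy: subtract (-1/12x)·f_3 from 3/4xy + 70549/14400x + 3y - 16549/14400 → 59749/14400x + 3y - 16549/14400
  leading term x: subtract (-401/360)·h_5 from 59749/14400x + 3y - 16549/14400 → 3y + 3
  leading term y: subtract (-1/3)·f_3 from 3y + 3 → 0
  remainder 0.

S(f_3,h_4): leading monomials are coprime, so the S-polynomial reduces to 0 (Buchberger's first criterion).
S(f_1,h_5): lcm = x^2y. S = -4/9xy^2 + xy - 20/9x + 25/9y + 58/9.
  leading term xy^2: subtract (4/81xy)·f_3 from -4/9xy^2 + xy - 20/9x + 25/9y + 58/9 → 13/9xy - 20/9x + 25/9y + 58/9
  leading term xy: subtract (-13/81x)·f_3 from 13/9xy - 20/9x + 25/9y + 58/9 → -11/3x + 25/9y + 58/9
  leading term x: subtract (440/447)·h_5 from -11/3x + 25/9y + 58/9 → 25/9y + 25/9
  leading term y: subtract (-25/81)·f_3 from 25/9y + 25/9 → 0
  remainder 0.

S(f_2,h_5): lcm = x^3. S = 5/2x^2 + 3/4xy + 9/4x + 3y - 1.
  leading term x^2: subtract (-9/8)·h_4 from 5/2x^2 + 3/4xy + 9/4x + 3y - 1 → 3/4xy + 235/48x + 3y - 55/48
  leading term xy: subtract (-1/12x)·f_3 from 3/4xy + 235/48x + 3y - 55/48 → 199/48x + 3y - 55/48
  leading term x: subtract (-995/894)·h_5 from 199/48x + 3y - 55/48 → 3y + 3
  leading term y: subtract (-1/3)·f_3 from 3y + 3 → 0
  remainder 0.

S(f_3,h_5): leading monomials are coprime, so the S-polynomial reduces to 0 (Buchberger's first criterion).
S(h_4,h_5): lcm = x^2. S = -7/120x + 7/120.
  leading term x: subtract (7/447)·h_5 from -7/120x + 7/120 → 0
  remainder 0.

Every S-polynomial of the final basis reduces to 0, so we have a Gröbner basis.
Inter-reduce: drop elements whose leading term is divisible by another's, tail-reduce, and make monic.
Reduced Gröbner basis: {x - 1, y + 1}.
Label its elements g_1 = x - 1, g_2 = y + 1.

Reduce p = 2xy^2 - y^2 - 2y - 4 modulo G:
  leading term xy^2: subtract (2y^2)·g_1 from 2xy^2 - y^2 - 2y - 4 → y^2 - 2y - 4
  leading term y^2: subtract (y)·g_2 from y^2 - 2y - 4 → -3y - 4
  leading term y: subtract (-3)·g_2 from -3y - 4 → -1
  leading term 1: no divisor's leading term divides it; move -1 to the remainder.
  normal form = -1.
The normal form is nonzero, so p ∉ I. Since p minus its normal form lies in I, I + (p) = I + (r) where r = -1; decide whether this ideal is the whole ring.
Here r = -1 is a nonzero constant, hence a unit: 1 ∈ I + (p), the Gröbner basis of I + (p) is {1}, and the enlarged system has no common solution — adjoining p is inconsistent.

Adjoining 2xy^2 - y^2 - 2y - 4 makes the ideal the whole ring: the system is inconsistent.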